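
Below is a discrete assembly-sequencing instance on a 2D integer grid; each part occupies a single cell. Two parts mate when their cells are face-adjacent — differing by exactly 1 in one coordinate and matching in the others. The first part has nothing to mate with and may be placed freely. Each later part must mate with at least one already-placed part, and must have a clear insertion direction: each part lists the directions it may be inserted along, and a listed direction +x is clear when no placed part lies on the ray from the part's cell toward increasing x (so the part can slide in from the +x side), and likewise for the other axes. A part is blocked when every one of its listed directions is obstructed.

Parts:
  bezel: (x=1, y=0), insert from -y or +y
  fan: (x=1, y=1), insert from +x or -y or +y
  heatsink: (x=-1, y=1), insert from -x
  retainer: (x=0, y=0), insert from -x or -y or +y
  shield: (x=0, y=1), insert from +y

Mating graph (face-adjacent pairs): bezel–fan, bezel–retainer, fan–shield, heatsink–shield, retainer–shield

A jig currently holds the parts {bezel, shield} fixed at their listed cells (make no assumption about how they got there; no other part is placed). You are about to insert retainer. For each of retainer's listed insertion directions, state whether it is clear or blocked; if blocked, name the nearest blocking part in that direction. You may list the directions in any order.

+y: blocked by shield; -x: clear; -y: clear

-x: ray from retainer(0, 0) has no placed part ⇒ clear
-y: ray from retainer(0, 0) has no placed part ⇒ clear
+y: nearest on ray is shield@(0, 1) ⇒ blocked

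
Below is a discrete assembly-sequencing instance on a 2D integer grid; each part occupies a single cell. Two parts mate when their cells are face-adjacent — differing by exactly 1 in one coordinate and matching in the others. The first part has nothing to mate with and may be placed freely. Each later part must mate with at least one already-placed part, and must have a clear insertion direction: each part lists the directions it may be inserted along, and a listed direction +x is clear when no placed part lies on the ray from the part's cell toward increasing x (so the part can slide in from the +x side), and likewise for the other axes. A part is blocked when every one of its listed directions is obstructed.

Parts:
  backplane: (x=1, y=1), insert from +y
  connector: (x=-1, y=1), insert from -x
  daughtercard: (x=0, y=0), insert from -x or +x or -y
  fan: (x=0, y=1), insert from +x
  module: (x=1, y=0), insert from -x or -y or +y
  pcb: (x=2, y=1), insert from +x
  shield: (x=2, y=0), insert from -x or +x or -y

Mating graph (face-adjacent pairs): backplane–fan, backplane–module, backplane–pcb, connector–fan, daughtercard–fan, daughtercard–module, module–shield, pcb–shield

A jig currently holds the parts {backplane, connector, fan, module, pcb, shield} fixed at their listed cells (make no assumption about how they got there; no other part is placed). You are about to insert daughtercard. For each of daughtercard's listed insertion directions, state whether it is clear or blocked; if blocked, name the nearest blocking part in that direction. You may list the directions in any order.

+x: blocked by module; -x: clear; -y: clear

-x: ray from daughtercard(0, 0) has no placed part ⇒ clear
+x: nearest on ray is module@(1, 0) ⇒ blocked
-y: ray from daughtercard(0, 0) has no placed part ⇒ clear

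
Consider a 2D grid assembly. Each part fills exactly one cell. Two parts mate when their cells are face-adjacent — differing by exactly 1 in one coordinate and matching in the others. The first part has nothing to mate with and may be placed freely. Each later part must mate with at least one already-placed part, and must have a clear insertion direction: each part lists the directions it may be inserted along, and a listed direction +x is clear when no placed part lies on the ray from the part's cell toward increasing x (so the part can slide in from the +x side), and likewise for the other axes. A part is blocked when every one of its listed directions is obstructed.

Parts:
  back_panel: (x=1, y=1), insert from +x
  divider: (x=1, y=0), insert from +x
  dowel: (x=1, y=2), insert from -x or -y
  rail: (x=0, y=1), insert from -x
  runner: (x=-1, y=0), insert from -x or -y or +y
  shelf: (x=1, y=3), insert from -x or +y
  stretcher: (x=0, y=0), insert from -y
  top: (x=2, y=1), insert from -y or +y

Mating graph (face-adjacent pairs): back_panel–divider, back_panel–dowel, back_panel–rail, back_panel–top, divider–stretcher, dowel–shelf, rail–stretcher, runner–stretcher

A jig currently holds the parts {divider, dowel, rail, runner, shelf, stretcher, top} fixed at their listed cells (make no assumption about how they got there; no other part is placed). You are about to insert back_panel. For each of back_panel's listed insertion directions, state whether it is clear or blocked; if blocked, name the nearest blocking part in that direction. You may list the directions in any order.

+x: blocked by top

+x: nearest on ray is top@(2, 1) ⇒ blocked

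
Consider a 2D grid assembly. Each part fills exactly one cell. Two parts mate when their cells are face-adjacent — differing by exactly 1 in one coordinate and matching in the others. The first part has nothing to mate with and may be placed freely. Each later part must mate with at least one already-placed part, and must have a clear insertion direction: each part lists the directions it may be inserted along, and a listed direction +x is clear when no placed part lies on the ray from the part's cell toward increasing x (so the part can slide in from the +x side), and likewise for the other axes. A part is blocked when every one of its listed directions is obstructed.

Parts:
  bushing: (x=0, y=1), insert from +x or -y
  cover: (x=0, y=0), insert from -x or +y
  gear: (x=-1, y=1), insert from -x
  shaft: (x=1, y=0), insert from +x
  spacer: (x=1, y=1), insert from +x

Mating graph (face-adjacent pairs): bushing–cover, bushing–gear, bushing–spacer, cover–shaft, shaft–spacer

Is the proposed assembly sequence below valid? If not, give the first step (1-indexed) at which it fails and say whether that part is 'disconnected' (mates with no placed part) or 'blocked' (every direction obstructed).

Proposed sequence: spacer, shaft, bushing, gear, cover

Valid

1. spacer@(1, 1) [+x clear] — {spacer}
2. shaft@(1, 0) [+x clear] — {shaft, spacer}
3. bushing@(0, 1) [-y clear] — {bushing, shaft, spacer}
4. gear@(-1, 1) [-x clear] — {bushing, gear, shaft, spacer}
5. cover@(0, 0) [-x clear] — {bushing, cover, gear, shaft, spacer}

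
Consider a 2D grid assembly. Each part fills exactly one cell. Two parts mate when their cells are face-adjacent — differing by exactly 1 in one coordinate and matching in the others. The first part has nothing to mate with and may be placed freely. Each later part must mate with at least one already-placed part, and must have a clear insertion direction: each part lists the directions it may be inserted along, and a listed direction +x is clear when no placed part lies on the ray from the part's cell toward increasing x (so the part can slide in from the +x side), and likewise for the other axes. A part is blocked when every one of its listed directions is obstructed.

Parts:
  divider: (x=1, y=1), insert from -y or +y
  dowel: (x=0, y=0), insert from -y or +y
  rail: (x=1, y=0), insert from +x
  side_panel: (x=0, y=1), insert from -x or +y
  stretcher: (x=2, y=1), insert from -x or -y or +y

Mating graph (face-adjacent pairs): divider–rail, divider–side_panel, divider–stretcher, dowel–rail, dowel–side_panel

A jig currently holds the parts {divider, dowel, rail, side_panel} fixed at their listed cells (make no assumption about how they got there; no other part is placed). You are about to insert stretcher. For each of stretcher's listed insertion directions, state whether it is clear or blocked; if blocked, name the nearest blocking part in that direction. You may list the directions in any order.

-x: nearest on ray is divider@(1, 1) ⇒ blocked
-y: ray from stretcher(2, 1) has no placed part ⇒ clear
+y: ray from stretcher(2, 1) has no placed part ⇒ clear

+y: clear; -x: blocked by divider; -y: clear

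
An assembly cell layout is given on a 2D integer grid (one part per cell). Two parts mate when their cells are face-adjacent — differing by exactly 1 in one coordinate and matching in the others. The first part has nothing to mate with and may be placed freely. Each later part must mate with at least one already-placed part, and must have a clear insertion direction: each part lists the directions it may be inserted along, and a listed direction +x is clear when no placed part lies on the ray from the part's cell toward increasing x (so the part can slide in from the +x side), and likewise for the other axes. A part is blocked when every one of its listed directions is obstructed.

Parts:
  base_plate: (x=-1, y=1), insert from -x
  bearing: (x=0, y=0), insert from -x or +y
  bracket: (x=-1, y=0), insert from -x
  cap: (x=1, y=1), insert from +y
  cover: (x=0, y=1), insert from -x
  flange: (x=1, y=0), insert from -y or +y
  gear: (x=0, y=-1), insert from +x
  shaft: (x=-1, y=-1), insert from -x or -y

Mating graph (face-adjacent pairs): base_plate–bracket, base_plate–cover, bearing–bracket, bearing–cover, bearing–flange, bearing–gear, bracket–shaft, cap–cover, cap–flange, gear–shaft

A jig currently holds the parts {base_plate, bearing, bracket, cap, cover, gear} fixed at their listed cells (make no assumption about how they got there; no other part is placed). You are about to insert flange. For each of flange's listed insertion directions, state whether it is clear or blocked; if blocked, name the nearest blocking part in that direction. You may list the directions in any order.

-y: ray from flange(1, 0) has no placed part ⇒ clear
+y: nearest on ray is cap@(1, 1) ⇒ blocked

+y: blocked by cap; -y: clear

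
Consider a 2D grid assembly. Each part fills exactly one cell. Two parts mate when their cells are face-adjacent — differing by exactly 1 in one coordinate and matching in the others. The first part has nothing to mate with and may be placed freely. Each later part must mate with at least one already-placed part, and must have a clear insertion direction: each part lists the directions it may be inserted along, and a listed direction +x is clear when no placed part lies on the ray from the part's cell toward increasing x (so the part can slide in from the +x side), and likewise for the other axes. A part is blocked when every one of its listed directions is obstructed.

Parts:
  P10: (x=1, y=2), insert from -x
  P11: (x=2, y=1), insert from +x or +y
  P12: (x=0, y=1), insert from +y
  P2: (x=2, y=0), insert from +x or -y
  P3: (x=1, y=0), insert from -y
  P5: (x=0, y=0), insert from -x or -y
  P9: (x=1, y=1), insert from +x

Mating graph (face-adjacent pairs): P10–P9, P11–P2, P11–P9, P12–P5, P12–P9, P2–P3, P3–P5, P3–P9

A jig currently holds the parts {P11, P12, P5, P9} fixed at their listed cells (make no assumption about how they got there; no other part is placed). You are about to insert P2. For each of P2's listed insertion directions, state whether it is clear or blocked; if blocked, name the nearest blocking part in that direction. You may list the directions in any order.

+x: clear; -y: clear

+x: ray from P2(2, 0) has no placed part ⇒ clear
-y: ray from P2(2, 0) has no placed part ⇒ clear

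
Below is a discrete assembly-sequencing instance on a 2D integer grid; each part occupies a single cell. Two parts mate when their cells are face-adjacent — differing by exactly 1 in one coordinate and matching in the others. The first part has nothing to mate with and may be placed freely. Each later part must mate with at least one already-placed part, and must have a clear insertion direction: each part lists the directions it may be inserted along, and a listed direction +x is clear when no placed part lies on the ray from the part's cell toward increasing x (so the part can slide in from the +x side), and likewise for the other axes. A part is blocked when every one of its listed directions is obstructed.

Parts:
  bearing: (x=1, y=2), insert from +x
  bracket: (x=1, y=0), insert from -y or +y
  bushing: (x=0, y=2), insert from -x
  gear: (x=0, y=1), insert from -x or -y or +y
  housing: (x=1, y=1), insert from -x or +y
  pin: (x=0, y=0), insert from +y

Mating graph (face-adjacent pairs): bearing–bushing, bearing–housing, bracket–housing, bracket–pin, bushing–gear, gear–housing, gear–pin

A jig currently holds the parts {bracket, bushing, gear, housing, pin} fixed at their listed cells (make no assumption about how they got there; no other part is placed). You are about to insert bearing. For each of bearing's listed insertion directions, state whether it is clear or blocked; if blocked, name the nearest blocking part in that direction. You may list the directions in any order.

+x: ray from bearing(1, 2) has no placed part ⇒ clear

+x: clear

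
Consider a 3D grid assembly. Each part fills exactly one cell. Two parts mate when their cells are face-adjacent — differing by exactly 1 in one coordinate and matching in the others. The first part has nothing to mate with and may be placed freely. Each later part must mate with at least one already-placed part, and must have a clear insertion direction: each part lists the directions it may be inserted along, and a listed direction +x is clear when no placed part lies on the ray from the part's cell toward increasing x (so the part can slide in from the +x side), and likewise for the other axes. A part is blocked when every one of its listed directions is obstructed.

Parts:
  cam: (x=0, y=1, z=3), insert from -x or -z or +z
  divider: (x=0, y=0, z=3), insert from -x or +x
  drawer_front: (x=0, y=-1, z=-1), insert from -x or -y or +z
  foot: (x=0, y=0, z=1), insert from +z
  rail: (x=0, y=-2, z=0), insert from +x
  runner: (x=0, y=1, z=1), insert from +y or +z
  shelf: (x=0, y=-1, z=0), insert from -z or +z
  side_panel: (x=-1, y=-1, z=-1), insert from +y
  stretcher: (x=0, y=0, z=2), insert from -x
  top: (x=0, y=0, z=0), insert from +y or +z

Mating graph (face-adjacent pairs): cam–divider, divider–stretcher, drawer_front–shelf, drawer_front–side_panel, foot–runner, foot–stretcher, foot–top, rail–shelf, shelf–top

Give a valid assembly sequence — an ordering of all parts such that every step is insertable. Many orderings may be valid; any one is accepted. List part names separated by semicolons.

1. foot@(0, 0, 1) [+z clear] — {foot}
2. stretcher@(0, 0, 2) [-x clear] — {foot, stretcher}
3. divider@(0, 0, 3) [-x clear] — {divider, foot, stretcher}
4. cam@(0, 1, 3) [-x clear] — {cam, divider, foot, stretcher}
5. runner@(0, 1, 1) [+y clear] — {cam, divider, foot, runner, stretcher}
6. top@(0, 0, 0) [+y clear] — {cam, divider, foot, runner, stretcher, top}
7. shelf@(0, -1, 0) [-z clear] — {cam, divider, foot, runner, shelf, stretcher, top}
8. rail@(0, -2, 0) [+x clear] — {cam, divider, foot, rail, runner, shelf, stretcher, top}
9. drawer_front@(0, -1, -1) [-x clear] — {cam, divider, drawer_front, foot, rail, runner, shelf, stretcher, top}
10. side_panel@(-1, -1, -1) [+y clear] — {cam, divider, drawer_front, foot, rail, runner, shelf, side_panel, stretcher, top}

foot; stretcher; divider; cam; runner; top; shelf; rail; drawer_front; side_panel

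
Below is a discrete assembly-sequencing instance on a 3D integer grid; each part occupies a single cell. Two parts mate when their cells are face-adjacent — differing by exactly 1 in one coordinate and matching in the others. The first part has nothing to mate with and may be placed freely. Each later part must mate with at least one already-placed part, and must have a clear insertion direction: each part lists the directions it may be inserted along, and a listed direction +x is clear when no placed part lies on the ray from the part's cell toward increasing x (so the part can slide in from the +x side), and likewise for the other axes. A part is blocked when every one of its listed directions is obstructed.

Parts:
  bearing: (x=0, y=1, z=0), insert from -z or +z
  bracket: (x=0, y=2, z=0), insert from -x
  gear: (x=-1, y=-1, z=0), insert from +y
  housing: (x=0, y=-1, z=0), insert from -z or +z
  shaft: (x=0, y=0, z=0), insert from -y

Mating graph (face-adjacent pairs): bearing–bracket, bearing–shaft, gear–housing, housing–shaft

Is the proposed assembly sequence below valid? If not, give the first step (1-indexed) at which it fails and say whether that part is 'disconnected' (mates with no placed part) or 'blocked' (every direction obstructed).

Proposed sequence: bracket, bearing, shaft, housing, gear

1. bracket@(0, 2, 0) [-x clear] — {bracket}
2. bearing@(0, 1, 0) [-z clear] — {bearing, bracket}
3. shaft@(0, 0, 0) [-y clear] — {bearing, bracket, shaft}
4. housing@(0, -1, 0) [-z clear] — {bearing, bracket, housing, shaft}
5. gear@(-1, -1, 0) [+y clear] — {bearing, bracket, gear, housing, shaft}

Valid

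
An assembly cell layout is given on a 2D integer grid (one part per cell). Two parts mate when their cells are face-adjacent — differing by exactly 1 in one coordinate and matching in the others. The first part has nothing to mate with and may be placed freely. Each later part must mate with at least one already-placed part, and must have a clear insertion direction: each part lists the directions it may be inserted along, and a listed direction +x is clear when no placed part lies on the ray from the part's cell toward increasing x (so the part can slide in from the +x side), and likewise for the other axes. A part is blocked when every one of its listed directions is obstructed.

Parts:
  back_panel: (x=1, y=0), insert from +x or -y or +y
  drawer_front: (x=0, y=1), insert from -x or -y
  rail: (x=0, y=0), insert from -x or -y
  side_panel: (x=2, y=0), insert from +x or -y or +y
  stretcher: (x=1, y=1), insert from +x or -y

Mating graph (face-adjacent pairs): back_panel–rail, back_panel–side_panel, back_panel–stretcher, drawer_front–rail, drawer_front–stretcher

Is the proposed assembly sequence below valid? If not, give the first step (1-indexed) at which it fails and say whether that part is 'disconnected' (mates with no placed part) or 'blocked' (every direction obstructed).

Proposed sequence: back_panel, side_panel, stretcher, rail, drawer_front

Valid

1. back_panel@(1, 0) [+x clear] — {back_panel}
2. side_panel@(2, 0) [+x clear] — {back_panel, side_panel}
3. stretcher@(1, 1) [+x clear] — {back_panel, side_panel, stretcher}
4. rail@(0, 0) [-x clear] — {back_panel, rail, side_panel, stretcher}
5. drawer_front@(0, 1) [-x clear] — {back_panel, drawer_front, rail, side_panel, stretcher}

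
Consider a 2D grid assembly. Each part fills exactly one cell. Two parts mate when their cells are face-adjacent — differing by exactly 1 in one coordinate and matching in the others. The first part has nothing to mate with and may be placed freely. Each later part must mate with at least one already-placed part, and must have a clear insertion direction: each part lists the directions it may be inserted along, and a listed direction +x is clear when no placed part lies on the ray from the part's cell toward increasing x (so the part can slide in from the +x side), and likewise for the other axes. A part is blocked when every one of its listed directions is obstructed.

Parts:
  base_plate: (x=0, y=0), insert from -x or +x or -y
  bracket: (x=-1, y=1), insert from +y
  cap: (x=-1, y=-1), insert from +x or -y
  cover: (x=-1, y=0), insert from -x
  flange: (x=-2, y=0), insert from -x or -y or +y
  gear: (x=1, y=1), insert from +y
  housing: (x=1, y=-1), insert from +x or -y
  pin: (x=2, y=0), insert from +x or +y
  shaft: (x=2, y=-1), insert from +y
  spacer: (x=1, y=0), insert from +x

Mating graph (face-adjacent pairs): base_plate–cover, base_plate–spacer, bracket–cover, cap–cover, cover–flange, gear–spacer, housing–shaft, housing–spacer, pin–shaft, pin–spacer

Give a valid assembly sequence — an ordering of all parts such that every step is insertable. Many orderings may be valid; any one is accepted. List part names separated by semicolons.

1. gear@(1, 1) [+y clear] — {gear}
2. spacer@(1, 0) [+x clear] — {gear, spacer}
3. base_plate@(0, 0) [-x clear] — {base_plate, gear, spacer}
4. cover@(-1, 0) [-x clear] — {base_plate, cover, gear, spacer}
5. bracket@(-1, 1) [+y clear] — {base_plate, bracket, cover, gear, spacer}
6. housing@(1, -1) [+x clear] — {base_plate, bracket, cover, gear, housing, spacer}
7. flange@(-2, 0) [-x clear] — {base_plate, bracket, cover, flange, gear, housing, spacer}
8. cap@(-1, -1) [-y clear] — {base_plate, bracket, cap, cover, flange, gear, housing, spacer}
9. shaft@(2, -1) [+y clear] — {base_plate, bracket, cap, cover, flange, gear, housing, shaft, spacer}
10. pin@(2, 0) [+x clear] — {base_plate, bracket, cap, cover, flange, gear, housing, pin, shaft, spacer}

gear; spacer; base_plate; cover; bracket; housing; flange; cap; shaft; pin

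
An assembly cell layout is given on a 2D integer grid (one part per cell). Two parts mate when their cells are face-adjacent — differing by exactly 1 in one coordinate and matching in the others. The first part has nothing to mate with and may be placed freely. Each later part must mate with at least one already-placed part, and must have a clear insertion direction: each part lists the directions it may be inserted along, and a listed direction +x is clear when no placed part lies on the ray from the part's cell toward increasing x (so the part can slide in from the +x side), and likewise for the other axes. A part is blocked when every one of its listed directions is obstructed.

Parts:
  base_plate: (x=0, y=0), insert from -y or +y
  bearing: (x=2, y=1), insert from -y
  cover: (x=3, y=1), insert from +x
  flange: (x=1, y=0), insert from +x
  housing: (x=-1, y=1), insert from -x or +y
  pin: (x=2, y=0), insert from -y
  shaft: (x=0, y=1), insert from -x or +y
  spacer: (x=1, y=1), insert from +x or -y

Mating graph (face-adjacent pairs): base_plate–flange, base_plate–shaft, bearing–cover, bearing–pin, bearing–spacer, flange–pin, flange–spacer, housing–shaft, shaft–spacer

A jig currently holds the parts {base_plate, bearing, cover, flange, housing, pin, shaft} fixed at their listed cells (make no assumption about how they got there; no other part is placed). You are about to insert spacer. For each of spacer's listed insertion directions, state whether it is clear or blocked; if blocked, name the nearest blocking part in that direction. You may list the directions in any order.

+x: nearest on ray is bearing@(2, 1) ⇒ blocked
-y: nearest on ray is flange@(1, 0) ⇒ blocked

+x: blocked by bearing; -y: blocked by flange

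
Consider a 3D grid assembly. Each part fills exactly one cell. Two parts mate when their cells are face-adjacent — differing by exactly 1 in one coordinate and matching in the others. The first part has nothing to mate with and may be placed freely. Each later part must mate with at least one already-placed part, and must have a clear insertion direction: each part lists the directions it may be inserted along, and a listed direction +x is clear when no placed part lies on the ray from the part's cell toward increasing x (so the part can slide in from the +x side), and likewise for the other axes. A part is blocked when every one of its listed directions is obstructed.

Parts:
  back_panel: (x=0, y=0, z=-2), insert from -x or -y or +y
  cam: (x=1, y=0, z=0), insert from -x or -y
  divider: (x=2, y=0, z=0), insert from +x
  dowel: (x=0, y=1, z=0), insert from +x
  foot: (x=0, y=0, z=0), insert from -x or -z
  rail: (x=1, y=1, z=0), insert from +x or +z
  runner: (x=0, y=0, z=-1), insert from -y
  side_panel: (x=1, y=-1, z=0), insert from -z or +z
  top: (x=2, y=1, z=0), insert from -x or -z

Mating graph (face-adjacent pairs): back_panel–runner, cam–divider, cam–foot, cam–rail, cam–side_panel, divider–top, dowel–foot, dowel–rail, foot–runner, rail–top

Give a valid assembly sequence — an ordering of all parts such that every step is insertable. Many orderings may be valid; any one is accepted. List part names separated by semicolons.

1. cam@(1, 0, 0) [-x clear] — {cam}
2. side_panel@(1, -1, 0) [-z clear] — {cam, side_panel}
3. foot@(0, 0, 0) [-x clear] — {cam, foot, side_panel}
4. dowel@(0, 1, 0) [+x clear] — {cam, dowel, foot, side_panel}
5. rail@(1, 1, 0) [+x clear] — {cam, dowel, foot, rail, side_panel}
6. top@(2, 1, 0) [-z clear] — {cam, dowel, foot, rail, side_panel, top}
7. divider@(2, 0, 0) [+x clear] — {cam, divider, dowel, foot, rail, side_panel, top}
8. runner@(0, 0, -1) [-y clear] — {cam, divider, dowel, foot, rail, runner, side_panel, top}
9. back_panel@(0, 0, -2) [-x clear] — {back_panel, cam, divider, dowel, foot, rail, runner, side_panel, top}

cam; side_panel; foot; dowel; rail; top; divider; runner; back_panel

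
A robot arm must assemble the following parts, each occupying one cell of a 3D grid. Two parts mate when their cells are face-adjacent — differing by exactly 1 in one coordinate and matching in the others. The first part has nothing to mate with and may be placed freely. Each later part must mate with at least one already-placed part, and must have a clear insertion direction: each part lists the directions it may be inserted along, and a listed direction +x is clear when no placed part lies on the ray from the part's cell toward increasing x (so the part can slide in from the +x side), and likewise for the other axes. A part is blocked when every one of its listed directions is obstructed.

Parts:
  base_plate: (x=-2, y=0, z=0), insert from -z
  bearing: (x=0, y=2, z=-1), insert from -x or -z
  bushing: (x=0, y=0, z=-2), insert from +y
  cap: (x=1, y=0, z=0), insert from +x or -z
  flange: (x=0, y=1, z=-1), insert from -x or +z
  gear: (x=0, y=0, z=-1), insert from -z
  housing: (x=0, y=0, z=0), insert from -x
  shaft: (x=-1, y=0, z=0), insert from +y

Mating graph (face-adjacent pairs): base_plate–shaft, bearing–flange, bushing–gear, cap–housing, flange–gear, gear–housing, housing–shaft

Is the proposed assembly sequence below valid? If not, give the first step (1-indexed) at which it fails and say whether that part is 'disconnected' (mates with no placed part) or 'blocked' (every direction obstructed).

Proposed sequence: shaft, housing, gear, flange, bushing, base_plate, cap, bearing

1. shaft@(-1, 0, 0) [+y clear] — {shaft}
2. housing@(0, 0, 0) — -x all obstructed ⇒ blocked

Invalid at step 2 (blocked)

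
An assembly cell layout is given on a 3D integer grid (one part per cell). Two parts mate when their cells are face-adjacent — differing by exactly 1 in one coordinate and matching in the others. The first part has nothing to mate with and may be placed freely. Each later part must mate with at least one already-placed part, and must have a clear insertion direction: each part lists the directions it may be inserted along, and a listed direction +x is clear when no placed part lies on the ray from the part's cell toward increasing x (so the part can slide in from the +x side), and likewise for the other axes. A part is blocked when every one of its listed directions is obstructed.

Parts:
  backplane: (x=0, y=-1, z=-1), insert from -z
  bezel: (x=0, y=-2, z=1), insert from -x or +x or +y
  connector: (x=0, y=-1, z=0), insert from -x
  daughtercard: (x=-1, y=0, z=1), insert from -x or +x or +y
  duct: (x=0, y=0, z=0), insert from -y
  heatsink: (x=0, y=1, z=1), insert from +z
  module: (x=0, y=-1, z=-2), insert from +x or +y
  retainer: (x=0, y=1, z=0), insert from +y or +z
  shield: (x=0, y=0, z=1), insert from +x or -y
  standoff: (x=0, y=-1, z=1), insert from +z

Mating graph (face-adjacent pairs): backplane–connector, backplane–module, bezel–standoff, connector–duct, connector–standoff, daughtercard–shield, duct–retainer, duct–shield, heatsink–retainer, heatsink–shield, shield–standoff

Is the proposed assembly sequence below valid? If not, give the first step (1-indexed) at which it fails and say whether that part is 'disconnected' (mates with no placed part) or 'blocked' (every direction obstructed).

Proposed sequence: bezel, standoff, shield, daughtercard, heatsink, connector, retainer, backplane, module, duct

Invalid at step 10 (blocked)

1. bezel@(0, -2, 1) [-x clear] — {bezel}
2. standoff@(0, -1, 1) [+z clear] — {bezel, standoff}
3. shield@(0, 0, 1) [+x clear] — {bezel, shield, standoff}
4. daughtercard@(-1, 0, 1) [-x clear] — {bezel, daughtercard, shield, standoff}
5. heatsink@(0, 1, 1) [+z clear] — {bezel, daughtercard, heatsink, shield, standoff}
6. connector@(0, -1, 0) [-x clear] — {bezel, connector, daughtercard, heatsink, shield, standoff}
7. retainer@(0, 1, 0) [+y clear] — {bezel, connector, daughtercard, heatsink, retainer, shield, standoff}
8. backplane@(0, -1, -1) [-z clear] — {backplane, bezel, connector, daughtercard, heatsink, retainer, shield, standoff}
9. module@(0, -1, -2) [+x clear] — {backplane, bezel, connector, daughtercard, heatsink, module, retainer, shield, standoff}
10. duct@(0, 0, 0) — -y all obstructed ⇒ blocked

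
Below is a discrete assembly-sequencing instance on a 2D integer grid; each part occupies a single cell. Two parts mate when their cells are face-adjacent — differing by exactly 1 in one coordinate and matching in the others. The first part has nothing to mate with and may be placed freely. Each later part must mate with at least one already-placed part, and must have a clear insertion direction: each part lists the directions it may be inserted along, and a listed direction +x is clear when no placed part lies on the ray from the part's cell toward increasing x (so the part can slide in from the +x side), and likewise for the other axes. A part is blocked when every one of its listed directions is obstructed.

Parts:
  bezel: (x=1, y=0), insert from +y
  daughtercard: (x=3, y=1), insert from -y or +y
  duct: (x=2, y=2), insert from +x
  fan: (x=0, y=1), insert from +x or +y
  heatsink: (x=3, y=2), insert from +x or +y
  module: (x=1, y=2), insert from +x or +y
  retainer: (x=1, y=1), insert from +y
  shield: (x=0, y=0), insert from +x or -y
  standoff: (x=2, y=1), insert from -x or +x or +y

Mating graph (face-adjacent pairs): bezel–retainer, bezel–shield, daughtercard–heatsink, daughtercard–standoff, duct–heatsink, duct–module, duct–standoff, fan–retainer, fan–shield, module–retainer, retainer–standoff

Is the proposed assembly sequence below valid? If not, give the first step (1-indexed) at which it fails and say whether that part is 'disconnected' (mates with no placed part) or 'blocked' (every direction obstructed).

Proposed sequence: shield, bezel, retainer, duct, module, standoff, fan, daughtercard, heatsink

1. shield@(0, 0) [+x clear] — {shield}
2. bezel@(1, 0) [+y clear] — {bezel, shield}
3. retainer@(1, 1) [+y clear] — {bezel, retainer, shield}
4. duct@(2, 2) — no placed neighbour ⇒ disconnected

Invalid at step 4 (disconnected)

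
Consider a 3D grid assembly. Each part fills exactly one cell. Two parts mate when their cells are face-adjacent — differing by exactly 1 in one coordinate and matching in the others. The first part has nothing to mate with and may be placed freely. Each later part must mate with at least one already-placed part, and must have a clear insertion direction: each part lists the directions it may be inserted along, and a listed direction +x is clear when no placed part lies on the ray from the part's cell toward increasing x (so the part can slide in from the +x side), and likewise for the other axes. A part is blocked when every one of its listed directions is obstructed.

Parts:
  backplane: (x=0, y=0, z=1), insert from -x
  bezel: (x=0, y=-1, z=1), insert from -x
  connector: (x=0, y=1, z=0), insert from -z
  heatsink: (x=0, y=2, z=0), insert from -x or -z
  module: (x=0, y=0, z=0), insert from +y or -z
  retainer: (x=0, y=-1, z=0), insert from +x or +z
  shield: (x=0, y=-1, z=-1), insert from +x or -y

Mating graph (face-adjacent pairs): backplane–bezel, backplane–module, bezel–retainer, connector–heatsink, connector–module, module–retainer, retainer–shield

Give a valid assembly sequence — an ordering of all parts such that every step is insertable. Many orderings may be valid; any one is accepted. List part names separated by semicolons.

1. connector@(0, 1, 0) [-z clear] — {connector}
2. heatsink@(0, 2, 0) [-x clear] — {connector, heatsink}
3. module@(0, 0, 0) [-z clear] — {connector, heatsink, module}
4. retainer@(0, -1, 0) [+x clear] — {connector, heatsink, module, retainer}
5. bezel@(0, -1, 1) [-x clear] — {bezel, connector, heatsink, module, retainer}
6. shield@(0, -1, -1) [+x clear] — {bezel, connector, heatsink, module, retainer, shield}
7. backplane@(0, 0, 1) [-x clear] — {backplane, bezel, connector, heatsink, module, retainer, shield}

connector; heatsink; module; retainer; bezel; shield; backplane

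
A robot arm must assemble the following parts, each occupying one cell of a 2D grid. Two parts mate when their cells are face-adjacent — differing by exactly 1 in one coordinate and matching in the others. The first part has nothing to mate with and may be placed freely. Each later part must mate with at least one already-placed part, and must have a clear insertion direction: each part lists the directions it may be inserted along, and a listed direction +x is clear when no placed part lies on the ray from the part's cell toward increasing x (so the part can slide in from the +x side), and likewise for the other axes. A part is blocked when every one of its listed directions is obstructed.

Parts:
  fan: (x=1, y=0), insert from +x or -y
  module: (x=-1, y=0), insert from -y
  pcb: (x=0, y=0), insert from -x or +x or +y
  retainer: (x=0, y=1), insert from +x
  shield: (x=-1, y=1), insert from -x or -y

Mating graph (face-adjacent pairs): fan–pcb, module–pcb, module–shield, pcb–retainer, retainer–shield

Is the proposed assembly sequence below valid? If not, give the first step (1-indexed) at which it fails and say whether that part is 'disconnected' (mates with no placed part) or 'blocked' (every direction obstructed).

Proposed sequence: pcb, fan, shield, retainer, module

1. pcb@(0, 0) [-x clear] — {pcb}
2. fan@(1, 0) [+x clear] — {fan, pcb}
3. shield@(-1, 1) — no placed neighbour ⇒ disconnected

Invalid at step 3 (disconnected)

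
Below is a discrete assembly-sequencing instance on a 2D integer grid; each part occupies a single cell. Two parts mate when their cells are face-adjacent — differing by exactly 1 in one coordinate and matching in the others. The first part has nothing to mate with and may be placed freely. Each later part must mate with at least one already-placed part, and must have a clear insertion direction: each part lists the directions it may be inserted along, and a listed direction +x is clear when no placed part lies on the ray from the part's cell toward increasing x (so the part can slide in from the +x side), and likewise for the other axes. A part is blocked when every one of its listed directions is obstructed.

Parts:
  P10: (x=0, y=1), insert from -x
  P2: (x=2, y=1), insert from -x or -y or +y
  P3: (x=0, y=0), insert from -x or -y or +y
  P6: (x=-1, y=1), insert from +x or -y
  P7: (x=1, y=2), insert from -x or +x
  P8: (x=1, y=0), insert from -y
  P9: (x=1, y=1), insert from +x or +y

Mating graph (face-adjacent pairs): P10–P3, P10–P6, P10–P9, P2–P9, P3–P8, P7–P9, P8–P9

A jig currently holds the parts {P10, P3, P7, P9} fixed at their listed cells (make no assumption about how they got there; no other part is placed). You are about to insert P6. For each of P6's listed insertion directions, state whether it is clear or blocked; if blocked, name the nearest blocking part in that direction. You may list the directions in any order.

+x: blocked by P10; -y: clear

+x: nearest on ray is P10@(0, 1) ⇒ blocked
-y: ray from P6(-1, 1) has no placed part ⇒ clear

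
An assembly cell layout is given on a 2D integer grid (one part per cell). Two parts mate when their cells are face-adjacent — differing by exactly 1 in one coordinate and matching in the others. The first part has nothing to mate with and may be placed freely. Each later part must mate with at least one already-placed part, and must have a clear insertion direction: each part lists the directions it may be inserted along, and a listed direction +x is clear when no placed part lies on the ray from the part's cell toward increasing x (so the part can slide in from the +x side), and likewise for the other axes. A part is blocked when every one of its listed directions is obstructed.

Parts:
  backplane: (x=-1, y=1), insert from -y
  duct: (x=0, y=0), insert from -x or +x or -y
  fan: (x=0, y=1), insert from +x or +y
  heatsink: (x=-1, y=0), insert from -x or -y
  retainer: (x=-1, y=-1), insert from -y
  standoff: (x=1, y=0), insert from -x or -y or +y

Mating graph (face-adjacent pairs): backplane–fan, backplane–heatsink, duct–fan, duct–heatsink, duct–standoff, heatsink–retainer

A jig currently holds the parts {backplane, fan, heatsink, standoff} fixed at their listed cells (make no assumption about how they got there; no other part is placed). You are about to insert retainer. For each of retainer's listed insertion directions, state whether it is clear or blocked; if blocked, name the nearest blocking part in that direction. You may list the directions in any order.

-y: clear

-y: ray from retainer(-1, -1) has no placed part ⇒ clear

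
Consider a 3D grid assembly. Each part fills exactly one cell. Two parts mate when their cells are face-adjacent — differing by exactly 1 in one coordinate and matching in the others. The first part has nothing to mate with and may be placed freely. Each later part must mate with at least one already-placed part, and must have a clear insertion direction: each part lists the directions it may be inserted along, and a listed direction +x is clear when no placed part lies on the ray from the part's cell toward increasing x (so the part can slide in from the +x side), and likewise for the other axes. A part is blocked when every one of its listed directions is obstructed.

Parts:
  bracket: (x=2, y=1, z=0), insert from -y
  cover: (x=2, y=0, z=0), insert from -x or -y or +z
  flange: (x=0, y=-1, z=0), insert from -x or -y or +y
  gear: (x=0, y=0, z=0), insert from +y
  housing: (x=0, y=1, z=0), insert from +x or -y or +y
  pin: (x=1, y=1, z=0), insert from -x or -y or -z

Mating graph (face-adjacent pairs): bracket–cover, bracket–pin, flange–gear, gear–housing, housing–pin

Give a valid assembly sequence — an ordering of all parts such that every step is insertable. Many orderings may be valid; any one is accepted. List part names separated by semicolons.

flange; gear; housing; pin; bracket; cover

1. flange@(0, -1, 0) [-x clear] — {flange}
2. gear@(0, 0, 0) [+y clear] — {flange, gear}
3. housing@(0, 1, 0) [+x clear] — {flange, gear, housing}
4. pin@(1, 1, 0) [-y clear] — {flange, gear, housing, pin}
5. bracket@(2, 1, 0) [-y clear] — {bracket, flange, gear, housing, pin}
6. cover@(2, 0, 0) [-y clear] — {bracket, cover, flange, gear, housing, pin}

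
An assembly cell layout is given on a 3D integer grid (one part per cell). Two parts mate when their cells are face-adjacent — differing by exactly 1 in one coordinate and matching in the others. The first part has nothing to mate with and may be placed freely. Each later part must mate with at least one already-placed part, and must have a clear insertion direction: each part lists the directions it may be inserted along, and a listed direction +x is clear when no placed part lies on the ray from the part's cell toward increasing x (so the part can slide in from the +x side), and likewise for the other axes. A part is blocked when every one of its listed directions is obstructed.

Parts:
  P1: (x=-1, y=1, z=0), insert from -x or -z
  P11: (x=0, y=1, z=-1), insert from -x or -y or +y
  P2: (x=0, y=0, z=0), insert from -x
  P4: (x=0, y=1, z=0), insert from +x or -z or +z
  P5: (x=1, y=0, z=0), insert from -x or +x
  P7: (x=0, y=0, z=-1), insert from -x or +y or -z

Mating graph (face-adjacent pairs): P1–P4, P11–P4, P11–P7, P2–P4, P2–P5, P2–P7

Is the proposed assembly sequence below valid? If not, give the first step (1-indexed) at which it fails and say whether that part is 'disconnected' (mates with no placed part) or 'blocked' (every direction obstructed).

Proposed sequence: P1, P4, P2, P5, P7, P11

1. P1@(-1, 1, 0) [-x clear] — {P1}
2. P4@(0, 1, 0) [+x clear] — {P1, P4}
3. P2@(0, 0, 0) [-x clear] — {P1, P2, P4}
4. P5@(1, 0, 0) [+x clear] — {P1, P2, P4, P5}
5. P7@(0, 0, -1) [-x clear] — {P1, P2, P4, P5, P7}
6. P11@(0, 1, -1) [-x clear] — {P1, P11, P2, P4, P5, P7}

Valid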